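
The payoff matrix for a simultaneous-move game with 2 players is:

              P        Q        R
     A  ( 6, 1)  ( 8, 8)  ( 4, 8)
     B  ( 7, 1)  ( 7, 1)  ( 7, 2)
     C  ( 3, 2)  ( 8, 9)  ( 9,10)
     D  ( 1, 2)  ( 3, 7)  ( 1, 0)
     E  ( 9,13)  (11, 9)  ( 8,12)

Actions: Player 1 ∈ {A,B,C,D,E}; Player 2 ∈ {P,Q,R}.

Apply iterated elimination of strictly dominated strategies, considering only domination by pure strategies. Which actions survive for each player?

IESDS → P1:{C,E} P2:{P,R}

P1 drop A (E beats it: P:9>6 Q:11>8 R:8>4)
P1 drop B (E beats it: P:9>7 Q:11>7 R:8>7)
P1 drop D (C beats it: P:3>1 Q:8>3 R:9>1)
P2 drop Q (R beats it: C:10>9 E:12>9)
P1→{C,E} P2→{P,R}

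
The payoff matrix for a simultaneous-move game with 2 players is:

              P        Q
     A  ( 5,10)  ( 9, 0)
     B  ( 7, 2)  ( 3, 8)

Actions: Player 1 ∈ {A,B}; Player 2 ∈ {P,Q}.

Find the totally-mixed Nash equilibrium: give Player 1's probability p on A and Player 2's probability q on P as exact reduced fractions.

P1 mixes 3/8 on A; P2 mixes 3/4 on P

P1 indiff ⇒ q·5+(1-q)·9 = q·7+(1-q)·3 ⇒ q(-2) = (1-q)(-6) ⇒ q = 3/4
P2 indiff ⇒ p·10+(1-p)·2 = p·0+(1-p)·8 ⇒ p(10) = (1-p)(6) ⇒ p = 3/8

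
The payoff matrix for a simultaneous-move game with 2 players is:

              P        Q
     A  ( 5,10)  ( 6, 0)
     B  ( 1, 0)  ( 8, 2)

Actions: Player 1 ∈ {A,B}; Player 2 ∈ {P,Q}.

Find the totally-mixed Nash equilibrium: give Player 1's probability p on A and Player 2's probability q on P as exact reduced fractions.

P1 indiff ⇒ q·5+(1-q)·6 = q·1+(1-q)·8 ⇒ q(4) = (1-q)(2) ⇒ q = 1/3
P2 indiff ⇒ p·10+(1-p)·0 = p·0+(1-p)·2 ⇒ p(10) = (1-p)(2) ⇒ p = 1/6

P1 mixes 1/6 on A; P2 mixes 1/3 on P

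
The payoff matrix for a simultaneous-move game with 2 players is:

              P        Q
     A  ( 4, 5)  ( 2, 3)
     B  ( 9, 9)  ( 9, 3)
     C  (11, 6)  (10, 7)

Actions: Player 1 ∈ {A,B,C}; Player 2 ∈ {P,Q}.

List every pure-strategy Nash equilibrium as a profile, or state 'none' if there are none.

Nash profiles: (C,Q)

(A,P): not NE [P1→C gives 11>4]
(A,Q): not NE [P1→C gives 10>2; P2→P gives 5>3]
(B,P): not NE [P1→C gives 11>9]
(B,Q): not NE [P1→C gives 10>9; P2→P gives 9>3]
(C,P): not NE [P2→Q gives 7>6]
(C,Q): NE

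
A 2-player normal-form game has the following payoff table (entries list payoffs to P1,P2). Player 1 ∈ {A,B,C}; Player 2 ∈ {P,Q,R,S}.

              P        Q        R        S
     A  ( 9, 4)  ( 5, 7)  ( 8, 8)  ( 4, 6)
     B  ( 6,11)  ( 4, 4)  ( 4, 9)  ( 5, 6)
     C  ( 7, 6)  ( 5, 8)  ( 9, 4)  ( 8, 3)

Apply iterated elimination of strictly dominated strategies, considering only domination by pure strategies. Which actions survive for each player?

P1 drop B (C beats it: P:7>6 Q:5>4 R:9>4 S:8>5)
P2 drop P (Q beats it: A:7>4 C:8>6)
P2 drop S (Q beats it: A:7>6 C:8>3)
P1→{A,C} P2→{Q,R}

Survivors P1:{A,C} P2:{Q,R}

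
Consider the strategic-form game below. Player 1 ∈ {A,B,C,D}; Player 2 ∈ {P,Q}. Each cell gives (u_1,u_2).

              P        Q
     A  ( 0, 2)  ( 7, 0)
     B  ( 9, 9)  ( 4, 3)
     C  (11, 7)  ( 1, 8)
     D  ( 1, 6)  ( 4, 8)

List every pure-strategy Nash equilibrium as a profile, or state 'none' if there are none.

PSNE: ∅

(A,P): not NE [P1→C gives 11>0]
(A,Q): not NE [P2→P gives 2>0]
(B,P): not NE [P1→C gives 11>9]
(B,Q): not NE [P1→A gives 7>4; P2→P gives 9>3]
(C,P): not NE [P2→Q gives 8>7]
(C,Q): not NE [P1→A gives 7>1]
(D,P): not NE [P1→C gives 11>1; P2→Q gives 8>6]
(D,Q): not NE [P1→A gives 7>4]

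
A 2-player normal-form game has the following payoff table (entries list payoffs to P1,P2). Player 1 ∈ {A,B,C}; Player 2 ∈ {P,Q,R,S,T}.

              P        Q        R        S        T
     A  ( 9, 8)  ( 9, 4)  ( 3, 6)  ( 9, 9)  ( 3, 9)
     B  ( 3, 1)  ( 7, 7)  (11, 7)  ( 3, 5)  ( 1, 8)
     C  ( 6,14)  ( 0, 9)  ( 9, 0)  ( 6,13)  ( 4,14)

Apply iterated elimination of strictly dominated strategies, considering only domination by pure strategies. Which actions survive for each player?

Remaining: P1:{A,C} P2:{P,S,T}

P2 drop Q (T beats it: A:9>4 B:8>7 C:14>9)
P2 drop R (T beats it: A:9>6 B:8>7 C:14>0)
P1 drop B (A beats it: P:9>3 S:9>3 T:3>1)
P1→{A,C} P2→{P,S,T}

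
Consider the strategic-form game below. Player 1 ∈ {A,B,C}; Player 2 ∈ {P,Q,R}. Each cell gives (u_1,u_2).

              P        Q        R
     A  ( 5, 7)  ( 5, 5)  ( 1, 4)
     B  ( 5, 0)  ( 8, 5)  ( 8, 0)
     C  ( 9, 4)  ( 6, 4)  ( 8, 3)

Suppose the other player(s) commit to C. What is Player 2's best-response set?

u_2(P vs C) = 4
u_2(Q vs C) = 4
u_2(R vs C) = 3
max payoff 4 at {P,Q}

BR_2 = {P,Q}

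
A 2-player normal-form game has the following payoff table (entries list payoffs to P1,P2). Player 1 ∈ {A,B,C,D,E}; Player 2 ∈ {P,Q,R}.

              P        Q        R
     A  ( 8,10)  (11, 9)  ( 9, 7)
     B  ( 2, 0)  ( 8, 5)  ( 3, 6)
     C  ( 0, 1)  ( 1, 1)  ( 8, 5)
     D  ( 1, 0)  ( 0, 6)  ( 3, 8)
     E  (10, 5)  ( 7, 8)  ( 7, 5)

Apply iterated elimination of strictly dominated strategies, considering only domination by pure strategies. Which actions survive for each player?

IESDS → P1:{A,E} P2:{P,Q}

P1 drop B (A beats it: P:8>2 Q:11>8 R:9>3)
P1 drop C (A beats it: P:8>0 Q:11>1 R:9>8)
P1 drop D (A beats it: P:8>1 Q:11>0 R:9>3)
P2 drop R (Q beats it: A:9>7 E:8>5)
P1→{A,E} P2→{P,Q}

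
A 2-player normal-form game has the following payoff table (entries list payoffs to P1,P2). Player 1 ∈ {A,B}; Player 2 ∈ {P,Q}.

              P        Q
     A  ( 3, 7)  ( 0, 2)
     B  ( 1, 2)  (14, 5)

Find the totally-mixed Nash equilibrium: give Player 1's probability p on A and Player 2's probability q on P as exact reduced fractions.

P1 mixes 3/8 on A; P2 mixes 7/8 on P

P1 indiff ⇒ q·3+(1-q)·0 = q·1+(1-q)·14 ⇒ q(2) = (1-q)(14) ⇒ q = 7/8
P2 indiff ⇒ p·7+(1-p)·2 = p·2+(1-p)·5 ⇒ p(5) = (1-p)(3) ⇒ p = 3/8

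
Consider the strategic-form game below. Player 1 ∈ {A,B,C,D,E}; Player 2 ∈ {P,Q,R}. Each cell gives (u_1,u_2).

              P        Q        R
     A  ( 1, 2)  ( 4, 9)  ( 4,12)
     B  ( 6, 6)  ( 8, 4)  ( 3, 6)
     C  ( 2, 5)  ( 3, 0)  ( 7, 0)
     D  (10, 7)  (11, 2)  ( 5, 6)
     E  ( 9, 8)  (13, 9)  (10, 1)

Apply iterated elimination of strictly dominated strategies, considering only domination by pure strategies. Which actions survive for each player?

P1 drop A (D beats it: P:10>1 Q:11>4 R:5>4)
P1 drop B (D beats it: P:10>6 Q:11>8 R:5>3)
P1 drop C (E beats it: P:9>2 Q:13>3 R:10>7)
P2 drop R (P beats it: D:7>6 E:8>1)
P1→{D,E} P2→{P,Q}

IESDS → P1:{D,E} P2:{P,Q}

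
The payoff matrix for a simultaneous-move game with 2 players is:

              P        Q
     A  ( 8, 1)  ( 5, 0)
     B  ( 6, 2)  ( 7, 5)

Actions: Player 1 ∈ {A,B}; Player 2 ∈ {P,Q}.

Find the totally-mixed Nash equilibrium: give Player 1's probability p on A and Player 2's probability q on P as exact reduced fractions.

P1 mixes 3/4 on A; P2 mixes 1/2 on P

P1 indiff ⇒ q·8+(1-q)·5 = q·6+(1-q)·7 ⇒ q(2) = (1-q)(2) ⇒ q = 1/2
P2 indiff ⇒ p·1+(1-p)·2 = p·0+(1-p)·5 ⇒ p(1) = (1-p)(3) ⇒ p = 3/4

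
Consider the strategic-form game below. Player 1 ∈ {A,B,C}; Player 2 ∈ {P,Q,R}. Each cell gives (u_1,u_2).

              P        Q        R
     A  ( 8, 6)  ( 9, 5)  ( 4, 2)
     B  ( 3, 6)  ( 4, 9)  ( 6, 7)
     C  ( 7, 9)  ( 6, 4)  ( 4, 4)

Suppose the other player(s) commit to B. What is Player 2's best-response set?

u_2(P vs B) = 6
u_2(Q vs B) = 9
u_2(R vs B) = 7
max payoff 9 at {Q}

BR_2 = {Q}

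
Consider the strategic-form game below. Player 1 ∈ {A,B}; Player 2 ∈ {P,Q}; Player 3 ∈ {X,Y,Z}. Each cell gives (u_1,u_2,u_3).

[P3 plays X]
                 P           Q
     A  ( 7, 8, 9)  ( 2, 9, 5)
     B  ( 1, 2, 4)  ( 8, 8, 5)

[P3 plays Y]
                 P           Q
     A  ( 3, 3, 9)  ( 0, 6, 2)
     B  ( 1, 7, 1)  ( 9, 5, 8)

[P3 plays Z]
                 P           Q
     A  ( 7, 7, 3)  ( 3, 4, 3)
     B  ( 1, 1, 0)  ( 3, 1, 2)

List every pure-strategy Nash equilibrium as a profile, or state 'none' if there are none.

No pure NE.

(A,P,X): not NE [P2→Q gives 9>8]
(A,P,Y): not NE [P2→Q gives 6>3]
(A,P,Z): not NE [P3→Y gives 9>3]
(A,Q,X): not NE [P1→B gives 8>2]
(A,Q,Y): not NE [P1→B gives 9>0; P3→X gives 5>2]
(A,Q,Z): not NE [P2→P gives 7>4; P3→X gives 5>3]
(B,P,X): not NE [P1→A gives 7>1; P2→Q gives 8>2]
(B,P,Y): not NE [P1→A gives 3>1; P3→X gives 4>1]
(B,P,Z): not NE [P1→A gives 7>1; P3→X gives 4>0]
(B,Q,X): not NE [P3→Y gives 8>5]
(B,Q,Y): not NE [P2→P gives 7>5]
(B,Q,Z): not NE [P3→Y gives 8>2]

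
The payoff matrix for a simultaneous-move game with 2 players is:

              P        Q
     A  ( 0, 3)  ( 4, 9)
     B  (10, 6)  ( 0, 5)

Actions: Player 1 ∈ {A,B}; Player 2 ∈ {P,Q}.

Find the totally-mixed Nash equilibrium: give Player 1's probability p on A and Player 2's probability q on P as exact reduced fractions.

P1 indiff ⇒ q·0+(1-q)·4 = q·10+(1-q)·0 ⇒ q(-10) = (1-q)(-4) ⇒ q = 2/7
P2 indiff ⇒ p·3+(1-p)·6 = p·9+(1-p)·5 ⇒ p(-6) = (1-p)(-1) ⇒ p = 1/7

(p,q) = (1/7, 2/7)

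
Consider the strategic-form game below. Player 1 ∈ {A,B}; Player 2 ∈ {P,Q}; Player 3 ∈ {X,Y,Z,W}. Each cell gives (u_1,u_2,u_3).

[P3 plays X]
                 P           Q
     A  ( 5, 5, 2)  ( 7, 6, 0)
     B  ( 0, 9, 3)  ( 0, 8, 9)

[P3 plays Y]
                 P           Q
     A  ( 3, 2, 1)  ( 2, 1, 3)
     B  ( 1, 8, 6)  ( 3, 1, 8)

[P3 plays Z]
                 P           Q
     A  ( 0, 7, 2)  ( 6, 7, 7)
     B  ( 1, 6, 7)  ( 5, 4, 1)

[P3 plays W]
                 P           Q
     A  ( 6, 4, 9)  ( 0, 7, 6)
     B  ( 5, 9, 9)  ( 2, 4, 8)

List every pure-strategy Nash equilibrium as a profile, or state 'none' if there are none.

NE set: (A,Q,Z)

(A,P,X): not NE [P2→Q gives 6>5; P3→W gives 9>2]
(A,P,Y): not NE [P3→W gives 9>1]
(A,P,Z): not NE [P1→B gives 1>0; P3→W gives 9>2]
(A,P,W): not NE [P2→Q gives 7>4]
(A,Q,X): not NE [P3→Z gives 7>0]
(A,Q,Y): not NE [P1→B gives 3>2; P2→P gives 2>1; P3→Z gives 7>3]
(A,Q,Z): NE
(A,Q,W): not NE [P1→B gives 2>0; P3→Z gives 7>6]
(B,P,X): not NE [P1→A gives 5>0; P3→W gives 9>3]
(B,P,Y): not NE [P1→A gives 3>1; P3→W gives 9>6]
(B,P,Z): not NE [P3→W gives 9>7]
(B,P,W): not NE [P1→A gives 6>5]
(B,Q,X): not NE [P1→A gives 7>0; P2→P gives 9>8]
(B,Q,Y): not NE [P2→P gives 8>1; P3→X gives 9>8]
(B,Q,Z): not NE [P1→A gives 6>5; P2→P gives 6>4; P3→X gives 9>1]
(B,Q,W): not NE [P2→P gives 9>4; P3→X gives 9>8]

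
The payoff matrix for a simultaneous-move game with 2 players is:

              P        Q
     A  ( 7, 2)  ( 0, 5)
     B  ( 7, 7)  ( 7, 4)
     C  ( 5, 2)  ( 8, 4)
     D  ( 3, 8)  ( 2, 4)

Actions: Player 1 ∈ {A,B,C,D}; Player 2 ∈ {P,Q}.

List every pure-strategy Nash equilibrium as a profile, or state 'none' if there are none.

(A,P): not NE [P2→Q gives 5>2]
(A,Q): not NE [P1→C gives 8>0]
(B,P): NE
(B,Q): not NE [P1→C gives 8>7; P2→P gives 7>4]
(C,P): not NE [P1→B gives 7>5; P2→Q gives 4>2]
(C,Q): NE
(D,P): not NE [P1→B gives 7>3]
(D,Q): not NE [P1→C gives 8>2; P2→P gives 8>4]

Nash profiles: (B,P), (C,Q)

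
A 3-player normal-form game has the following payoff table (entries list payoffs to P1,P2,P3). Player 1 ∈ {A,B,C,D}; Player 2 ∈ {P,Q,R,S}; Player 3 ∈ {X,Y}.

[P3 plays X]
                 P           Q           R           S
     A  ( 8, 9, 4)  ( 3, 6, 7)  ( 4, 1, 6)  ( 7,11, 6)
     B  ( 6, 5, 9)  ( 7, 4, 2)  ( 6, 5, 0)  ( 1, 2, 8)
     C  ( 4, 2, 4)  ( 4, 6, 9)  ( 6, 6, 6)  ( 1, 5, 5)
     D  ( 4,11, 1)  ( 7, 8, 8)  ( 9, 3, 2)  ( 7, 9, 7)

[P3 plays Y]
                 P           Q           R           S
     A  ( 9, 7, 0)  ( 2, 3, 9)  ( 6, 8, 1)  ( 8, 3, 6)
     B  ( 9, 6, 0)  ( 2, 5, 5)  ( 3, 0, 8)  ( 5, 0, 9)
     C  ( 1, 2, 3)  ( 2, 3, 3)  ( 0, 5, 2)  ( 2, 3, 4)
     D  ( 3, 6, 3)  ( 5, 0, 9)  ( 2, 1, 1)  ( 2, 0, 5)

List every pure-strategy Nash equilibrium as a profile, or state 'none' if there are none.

PSNE = {(A,S,X)}

(A,P,X): not NE [P2→S gives 11>9]
(A,P,Y): not NE [P2→R gives 8>7; P3→X gives 4>0]
(A,Q,X): not NE [P1→D gives 7>3; P2→S gives 11>6; P3→Y gives 9>7]
(A,Q,Y): not NE [P1→D gives 5>2; P2→R gives 8>3]
(A,R,X): not NE [P1→D gives 9>4; P2→S gives 11>1]
(A,R,Y): not NE [P3→X gives 6>1]
(A,S,X): NE
(A,S,Y): not NE [P2→R gives 8>3]
(B,P,X): not NE [P1→A gives 8>6]
(B,P,Y): not NE [P3→X gives 9>0]
(B,Q,X): not NE [P2→R gives 5>4; P3→Y gives 5>2]
(B,Q,Y): not NE [P1→D gives 5>2; P2→P gives 6>5]
(B,R,X): not NE [P1→D gives 9>6; P3→Y gives 8>0]
(B,R,Y): not NE [P1→A gives 6>3; P2→P gives 6>0]
(B,S,X): not NE [P1→D gives 7>1; P2→R gives 5>2; P3→Y gives 9>8]
(B,S,Y): not NE [P1→A gives 8>5; P2→P gives 6>0]
(C,P,X): not NE [P1→A gives 8>4; P2→R gives 6>2]
(C,P,Y): not NE [P1→B gives 9>1; P2→R gives 5>2; P3→X gives 4>3]
(C,Q,X): not NE [P1→D gives 7>4]
(C,Q,Y): not NE [P1→D gives 5>2; P2→R gives 5>3; P3→X gives 9>3]
(C,R,X): not NE [P1→D gives 9>6]
(C,R,Y): not NE [P1→A gives 6>0; P3→X gives 6>2]
(C,S,X): not NE [P1→D gives 7>1; P2→R gives 6>5]
(C,S,Y): not NE [P1→A gives 8>2; P2→R gives 5>3; P3→X gives 5>4]
(D,P,X): not NE [P1→A gives 8>4; P3→Y gives 3>1]
(D,P,Y): not NE [P1→B gives 9>3]
(D,Q,X): not NE [P2→P gives 11>8; P3→Y gives 9>8]
(D,Q,Y): not NE [P2→P gives 6>0]
(D,R,X): not NE [P2→P gives 11>3]
(D,R,Y): not NE [P1→A gives 6>2; P2→P gives 6>1; P3→X gives 2>1]
(D,S,X): not NE [P2→P gives 11>9]
(D,S,Y): not NE [P1→A gives 8>2; P2→P gives 6>0; P3→X gives 7>5]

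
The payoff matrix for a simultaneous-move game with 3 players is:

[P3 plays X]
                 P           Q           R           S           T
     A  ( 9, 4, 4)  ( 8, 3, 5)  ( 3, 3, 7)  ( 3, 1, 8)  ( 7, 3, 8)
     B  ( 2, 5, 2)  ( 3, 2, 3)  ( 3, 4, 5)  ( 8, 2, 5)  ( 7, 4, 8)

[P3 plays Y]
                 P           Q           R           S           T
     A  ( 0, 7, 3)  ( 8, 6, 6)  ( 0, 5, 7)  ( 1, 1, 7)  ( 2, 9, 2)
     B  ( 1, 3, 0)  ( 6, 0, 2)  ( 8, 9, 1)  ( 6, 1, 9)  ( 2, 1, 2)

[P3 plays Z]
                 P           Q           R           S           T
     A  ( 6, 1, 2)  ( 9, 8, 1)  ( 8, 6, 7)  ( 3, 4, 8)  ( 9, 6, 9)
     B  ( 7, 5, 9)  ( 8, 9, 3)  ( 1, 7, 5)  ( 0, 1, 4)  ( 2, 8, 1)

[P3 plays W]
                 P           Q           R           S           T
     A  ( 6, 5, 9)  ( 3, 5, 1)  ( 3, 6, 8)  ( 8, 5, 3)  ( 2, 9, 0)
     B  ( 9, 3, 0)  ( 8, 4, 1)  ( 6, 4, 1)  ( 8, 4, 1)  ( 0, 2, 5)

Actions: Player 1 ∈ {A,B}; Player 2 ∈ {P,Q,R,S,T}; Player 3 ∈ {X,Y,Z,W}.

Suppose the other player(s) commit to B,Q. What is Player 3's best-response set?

P3 best: {X,Z}

u_3(X vs B,Q) = 3
u_3(Y vs B,Q) = 2
u_3(Z vs B,Q) = 3
u_3(W vs B,Q) = 1
max payoff 3 at {X,Z}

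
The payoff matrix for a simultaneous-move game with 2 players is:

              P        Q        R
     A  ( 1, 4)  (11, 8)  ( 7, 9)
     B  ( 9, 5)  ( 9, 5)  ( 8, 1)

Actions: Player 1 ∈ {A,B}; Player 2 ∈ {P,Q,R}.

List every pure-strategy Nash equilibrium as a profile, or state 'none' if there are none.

NE set: (B,P)

(A,P): not NE [P1→B gives 9>1; P2→R gives 9>4]
(A,Q): not NE [P2→R gives 9>8]
(A,R): not NE [P1→B gives 8>7]
(B,P): NE
(B,Q): not NE [P1→A gives 11>9]
(B,R): not NE [P2→Q gives 5>1]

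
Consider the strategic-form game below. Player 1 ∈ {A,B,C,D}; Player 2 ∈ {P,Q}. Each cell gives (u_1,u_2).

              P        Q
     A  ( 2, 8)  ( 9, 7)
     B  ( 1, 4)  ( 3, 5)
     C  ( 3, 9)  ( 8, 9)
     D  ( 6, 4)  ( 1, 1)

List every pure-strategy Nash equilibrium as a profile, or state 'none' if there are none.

PSNE = {(D,P)}

(A,P): not NE [P1→D gives 6>2]
(A,Q): not NE [P2→P gives 8>7]
(B,P): not NE [P1→D gives 6>1; P2→Q gives 5>4]
(B,Q): not NE [P1→A gives 9>3]
(C,P): not NE [P1→D gives 6>3]
(C,Q): not NE [P1→A gives 9>8]
(D,P): NE
(D,Q): not NE [P1→A gives 9>1; P2→P gives 4>1]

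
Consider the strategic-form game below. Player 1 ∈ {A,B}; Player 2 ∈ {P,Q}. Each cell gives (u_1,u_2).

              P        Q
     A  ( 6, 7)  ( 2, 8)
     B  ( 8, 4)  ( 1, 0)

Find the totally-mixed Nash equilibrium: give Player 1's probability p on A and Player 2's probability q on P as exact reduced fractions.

P1 indiff ⇒ q·6+(1-q)·2 = q·8+(1-q)·1 ⇒ q(-2) = (1-q)(-1) ⇒ q = 1/3
P2 indiff ⇒ p·7+(1-p)·4 = p·8+(1-p)·0 ⇒ p(-1) = (1-p)(-4) ⇒ p = 4/5

P1 mixes 4/5 on A; P2 mixes 1/3 on P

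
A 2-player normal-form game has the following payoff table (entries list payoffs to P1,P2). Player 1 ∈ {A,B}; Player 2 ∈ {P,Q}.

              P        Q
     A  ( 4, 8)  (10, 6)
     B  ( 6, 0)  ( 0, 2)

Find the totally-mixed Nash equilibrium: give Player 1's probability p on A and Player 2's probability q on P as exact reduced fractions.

P1 indiff ⇒ q·4+(1-q)·10 = q·6+(1-q)·0 ⇒ q(-2) = (1-q)(-10) ⇒ q = 5/6
P2 indiff ⇒ p·8+(1-p)·0 = p·6+(1-p)·2 ⇒ p(2) = (1-p)(2) ⇒ p = 1/2

(p,q) = (1/2, 5/6)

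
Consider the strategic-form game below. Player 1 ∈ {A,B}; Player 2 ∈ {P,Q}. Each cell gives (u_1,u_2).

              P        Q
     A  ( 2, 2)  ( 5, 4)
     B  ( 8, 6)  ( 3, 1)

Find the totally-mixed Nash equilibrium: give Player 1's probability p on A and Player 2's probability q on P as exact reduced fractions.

P1 indiff ⇒ q·2+(1-q)·5 = q·8+(1-q)·3 ⇒ q(-6) = (1-q)(-2) ⇒ q = 1/4
P2 indiff ⇒ p·2+(1-p)·6 = p·4+(1-p)·1 ⇒ p(-2) = (1-p)(-5) ⇒ p = 5/7

P1 mixes 5/7 on A; P2 mixes 1/4 on P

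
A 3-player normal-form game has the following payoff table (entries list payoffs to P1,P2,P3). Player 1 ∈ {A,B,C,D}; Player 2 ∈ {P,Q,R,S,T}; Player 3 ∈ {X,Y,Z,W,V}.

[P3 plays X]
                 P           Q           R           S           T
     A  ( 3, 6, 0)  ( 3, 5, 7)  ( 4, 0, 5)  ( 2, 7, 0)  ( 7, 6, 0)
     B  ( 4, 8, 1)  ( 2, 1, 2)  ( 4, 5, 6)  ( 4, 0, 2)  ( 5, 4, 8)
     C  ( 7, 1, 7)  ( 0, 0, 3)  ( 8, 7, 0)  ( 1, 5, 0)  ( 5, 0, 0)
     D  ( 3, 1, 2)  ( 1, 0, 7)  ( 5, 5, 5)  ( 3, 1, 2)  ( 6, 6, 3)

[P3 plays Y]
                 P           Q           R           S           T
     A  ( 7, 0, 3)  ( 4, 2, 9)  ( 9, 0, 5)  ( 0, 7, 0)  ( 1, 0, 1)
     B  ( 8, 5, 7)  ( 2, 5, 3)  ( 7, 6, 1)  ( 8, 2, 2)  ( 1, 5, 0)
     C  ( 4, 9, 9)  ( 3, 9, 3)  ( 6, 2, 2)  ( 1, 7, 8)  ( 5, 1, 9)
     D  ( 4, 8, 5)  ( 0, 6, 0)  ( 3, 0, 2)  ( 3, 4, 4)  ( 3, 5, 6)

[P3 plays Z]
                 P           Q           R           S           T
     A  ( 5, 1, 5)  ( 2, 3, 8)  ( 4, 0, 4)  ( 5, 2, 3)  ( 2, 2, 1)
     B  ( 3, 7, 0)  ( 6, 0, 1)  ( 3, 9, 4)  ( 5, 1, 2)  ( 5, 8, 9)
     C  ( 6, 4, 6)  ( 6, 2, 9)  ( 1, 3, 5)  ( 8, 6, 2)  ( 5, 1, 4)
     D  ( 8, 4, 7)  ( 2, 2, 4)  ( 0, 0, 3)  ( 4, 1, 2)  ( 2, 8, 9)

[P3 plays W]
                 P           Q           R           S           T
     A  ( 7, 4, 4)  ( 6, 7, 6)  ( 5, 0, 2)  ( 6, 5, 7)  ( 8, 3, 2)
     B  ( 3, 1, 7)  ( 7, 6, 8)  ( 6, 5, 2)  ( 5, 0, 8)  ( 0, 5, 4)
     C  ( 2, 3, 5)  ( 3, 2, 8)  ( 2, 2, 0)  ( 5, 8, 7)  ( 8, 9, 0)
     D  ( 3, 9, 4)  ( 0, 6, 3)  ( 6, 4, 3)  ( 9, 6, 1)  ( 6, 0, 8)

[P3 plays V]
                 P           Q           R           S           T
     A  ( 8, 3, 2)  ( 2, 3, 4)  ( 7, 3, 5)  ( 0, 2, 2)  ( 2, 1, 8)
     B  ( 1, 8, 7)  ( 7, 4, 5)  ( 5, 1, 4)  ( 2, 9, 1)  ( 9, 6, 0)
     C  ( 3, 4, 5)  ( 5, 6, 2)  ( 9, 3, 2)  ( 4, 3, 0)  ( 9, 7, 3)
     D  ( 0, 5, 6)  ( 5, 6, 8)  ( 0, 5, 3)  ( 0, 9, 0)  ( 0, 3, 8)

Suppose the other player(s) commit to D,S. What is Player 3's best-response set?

u_3(X vs D,S) = 2
u_3(Y vs D,S) = 4
u_3(Z vs D,S) = 2
u_3(W vs D,S) = 1
u_3(V vs D,S) = 0
max payoff 4 at {Y}

P3 best: {Y}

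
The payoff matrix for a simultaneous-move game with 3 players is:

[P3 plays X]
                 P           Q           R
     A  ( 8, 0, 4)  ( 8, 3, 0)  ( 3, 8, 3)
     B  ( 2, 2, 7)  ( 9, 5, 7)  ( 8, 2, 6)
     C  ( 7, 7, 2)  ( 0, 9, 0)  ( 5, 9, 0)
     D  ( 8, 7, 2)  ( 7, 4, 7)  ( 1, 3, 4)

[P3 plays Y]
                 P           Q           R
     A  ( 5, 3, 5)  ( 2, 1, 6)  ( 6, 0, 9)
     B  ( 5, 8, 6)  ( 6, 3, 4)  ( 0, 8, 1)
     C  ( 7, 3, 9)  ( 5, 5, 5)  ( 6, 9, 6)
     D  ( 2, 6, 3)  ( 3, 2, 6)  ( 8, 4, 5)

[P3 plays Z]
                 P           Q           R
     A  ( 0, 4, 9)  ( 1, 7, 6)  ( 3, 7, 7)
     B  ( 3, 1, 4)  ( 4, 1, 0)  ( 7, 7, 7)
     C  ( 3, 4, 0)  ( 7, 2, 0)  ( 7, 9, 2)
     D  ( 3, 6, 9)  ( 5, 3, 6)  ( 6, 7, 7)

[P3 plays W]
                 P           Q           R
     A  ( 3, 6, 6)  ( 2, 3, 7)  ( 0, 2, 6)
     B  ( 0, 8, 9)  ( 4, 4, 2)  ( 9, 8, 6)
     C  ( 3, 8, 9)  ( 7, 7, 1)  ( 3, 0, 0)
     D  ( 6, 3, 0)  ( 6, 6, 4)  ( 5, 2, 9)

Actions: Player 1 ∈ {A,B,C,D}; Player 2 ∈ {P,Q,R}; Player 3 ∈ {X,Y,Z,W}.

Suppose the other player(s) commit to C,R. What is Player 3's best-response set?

u_3(X vs C,R) = 0
u_3(Y vs C,R) = 6
u_3(Z vs C,R) = 2
u_3(W vs C,R) = 0
max payoff 6 at {Y}

argmax u_3 = {Y}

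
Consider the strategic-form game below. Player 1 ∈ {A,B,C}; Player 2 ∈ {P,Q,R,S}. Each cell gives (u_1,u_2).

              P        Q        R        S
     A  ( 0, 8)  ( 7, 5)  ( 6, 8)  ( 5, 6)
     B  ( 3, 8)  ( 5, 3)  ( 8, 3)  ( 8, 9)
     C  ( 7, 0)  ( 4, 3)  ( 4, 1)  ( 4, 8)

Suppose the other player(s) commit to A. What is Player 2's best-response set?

u_2(P vs A) = 8
u_2(Q vs A) = 5
u_2(R vs A) = 8
u_2(S vs A) = 6
max payoff 8 at {P,R}

P2 best: {P,R}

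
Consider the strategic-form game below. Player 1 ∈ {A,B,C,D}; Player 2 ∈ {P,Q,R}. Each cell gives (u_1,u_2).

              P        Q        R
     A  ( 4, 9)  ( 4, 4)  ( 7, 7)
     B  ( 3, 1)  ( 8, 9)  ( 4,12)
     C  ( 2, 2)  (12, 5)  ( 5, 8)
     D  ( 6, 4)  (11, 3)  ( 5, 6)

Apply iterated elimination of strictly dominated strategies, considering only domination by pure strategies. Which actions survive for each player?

Remaining: P1:{A,D} P2:{P,R}

P1 drop B (D beats it: P:6>3 Q:11>8 R:5>4)
P2 drop Q (R beats it: A:7>4 C:8>5 D:6>3)
P1 drop C (A beats it: P:4>2 R:7>5)
P1→{A,D} P2→{P,R}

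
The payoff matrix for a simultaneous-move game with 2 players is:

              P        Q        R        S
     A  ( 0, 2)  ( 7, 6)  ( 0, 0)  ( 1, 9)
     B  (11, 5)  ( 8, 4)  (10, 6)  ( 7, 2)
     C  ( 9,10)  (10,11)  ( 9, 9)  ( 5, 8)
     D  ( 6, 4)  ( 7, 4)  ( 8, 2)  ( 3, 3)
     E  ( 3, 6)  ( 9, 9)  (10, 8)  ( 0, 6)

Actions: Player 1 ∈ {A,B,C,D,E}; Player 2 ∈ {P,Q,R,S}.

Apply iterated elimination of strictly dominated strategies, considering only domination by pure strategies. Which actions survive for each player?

P1 drop A (B beats it: P:11>0 Q:8>7 R:10>0 S:7>1)
P1 drop D (B beats it: P:11>6 Q:8>7 R:10>8 S:7>3)
P2 drop S (Q beats it: B:4>2 C:11>8 E:9>6)
P1→{B,C,E} P2→{P,Q,R}

Remaining: P1:{B,C,E} P2:{P,Q,R}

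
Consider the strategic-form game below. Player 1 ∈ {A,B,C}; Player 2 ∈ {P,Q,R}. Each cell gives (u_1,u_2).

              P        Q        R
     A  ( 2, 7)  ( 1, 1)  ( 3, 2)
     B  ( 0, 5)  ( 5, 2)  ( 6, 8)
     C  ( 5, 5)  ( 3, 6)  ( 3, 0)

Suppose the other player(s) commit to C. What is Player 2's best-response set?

argmax u_2 = {Q}

u_2(P vs C) = 5
u_2(Q vs C) = 6
u_2(R vs C) = 0
max payoff 6 at {Q}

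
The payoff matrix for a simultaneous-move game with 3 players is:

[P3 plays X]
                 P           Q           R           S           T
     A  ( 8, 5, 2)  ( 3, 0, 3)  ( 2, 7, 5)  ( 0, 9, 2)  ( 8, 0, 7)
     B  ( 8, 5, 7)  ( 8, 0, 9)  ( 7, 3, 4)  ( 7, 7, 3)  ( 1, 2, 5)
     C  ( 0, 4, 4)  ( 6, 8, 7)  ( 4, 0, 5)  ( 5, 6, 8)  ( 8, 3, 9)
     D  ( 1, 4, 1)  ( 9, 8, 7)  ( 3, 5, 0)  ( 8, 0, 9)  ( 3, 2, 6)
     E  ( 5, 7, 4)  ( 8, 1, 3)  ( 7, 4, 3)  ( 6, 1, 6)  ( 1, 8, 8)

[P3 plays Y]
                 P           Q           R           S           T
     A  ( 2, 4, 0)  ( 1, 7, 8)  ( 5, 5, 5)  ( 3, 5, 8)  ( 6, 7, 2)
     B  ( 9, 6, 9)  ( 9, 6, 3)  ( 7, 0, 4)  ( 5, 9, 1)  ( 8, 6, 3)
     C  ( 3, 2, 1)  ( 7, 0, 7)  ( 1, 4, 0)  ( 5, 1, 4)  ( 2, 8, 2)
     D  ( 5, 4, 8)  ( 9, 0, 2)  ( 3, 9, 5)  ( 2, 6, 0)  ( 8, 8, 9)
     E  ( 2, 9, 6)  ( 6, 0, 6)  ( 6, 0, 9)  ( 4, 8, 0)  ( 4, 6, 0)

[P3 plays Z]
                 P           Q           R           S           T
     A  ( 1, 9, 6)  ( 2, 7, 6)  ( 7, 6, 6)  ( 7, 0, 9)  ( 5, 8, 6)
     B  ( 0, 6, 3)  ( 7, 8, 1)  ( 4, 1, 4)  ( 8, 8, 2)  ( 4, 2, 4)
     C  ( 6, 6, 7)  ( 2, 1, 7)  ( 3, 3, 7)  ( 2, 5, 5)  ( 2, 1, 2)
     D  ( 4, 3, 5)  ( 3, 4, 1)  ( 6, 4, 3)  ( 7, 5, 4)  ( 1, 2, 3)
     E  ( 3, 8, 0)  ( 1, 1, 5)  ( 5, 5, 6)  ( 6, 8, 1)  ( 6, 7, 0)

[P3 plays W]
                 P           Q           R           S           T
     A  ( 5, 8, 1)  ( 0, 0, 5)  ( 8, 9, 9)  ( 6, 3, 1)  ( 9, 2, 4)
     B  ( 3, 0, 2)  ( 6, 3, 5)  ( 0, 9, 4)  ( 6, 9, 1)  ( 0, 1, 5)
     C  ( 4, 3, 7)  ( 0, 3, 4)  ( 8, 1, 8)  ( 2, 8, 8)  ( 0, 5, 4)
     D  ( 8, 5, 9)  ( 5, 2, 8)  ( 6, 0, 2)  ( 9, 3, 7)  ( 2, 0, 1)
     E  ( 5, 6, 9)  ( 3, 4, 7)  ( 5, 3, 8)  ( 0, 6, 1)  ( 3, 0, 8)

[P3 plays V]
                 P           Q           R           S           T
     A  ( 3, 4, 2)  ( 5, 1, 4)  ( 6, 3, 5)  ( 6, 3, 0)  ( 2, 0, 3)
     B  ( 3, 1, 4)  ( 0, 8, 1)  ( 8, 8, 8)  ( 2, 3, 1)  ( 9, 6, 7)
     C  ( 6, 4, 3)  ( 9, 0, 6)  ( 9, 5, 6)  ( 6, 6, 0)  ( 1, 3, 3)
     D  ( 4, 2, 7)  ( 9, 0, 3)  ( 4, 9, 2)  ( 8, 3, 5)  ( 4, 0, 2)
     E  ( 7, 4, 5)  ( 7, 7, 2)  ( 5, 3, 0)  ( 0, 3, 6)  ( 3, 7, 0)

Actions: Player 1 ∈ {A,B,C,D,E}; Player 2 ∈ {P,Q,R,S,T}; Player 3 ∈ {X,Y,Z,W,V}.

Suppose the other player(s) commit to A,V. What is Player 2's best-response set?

u_2(P vs A,V) = 4
u_2(Q vs A,V) = 1
u_2(R vs A,V) = 3
u_2(S vs A,V) = 3
u_2(T vs A,V) = 0
max payoff 4 at {P}

argmax u_2 = {P}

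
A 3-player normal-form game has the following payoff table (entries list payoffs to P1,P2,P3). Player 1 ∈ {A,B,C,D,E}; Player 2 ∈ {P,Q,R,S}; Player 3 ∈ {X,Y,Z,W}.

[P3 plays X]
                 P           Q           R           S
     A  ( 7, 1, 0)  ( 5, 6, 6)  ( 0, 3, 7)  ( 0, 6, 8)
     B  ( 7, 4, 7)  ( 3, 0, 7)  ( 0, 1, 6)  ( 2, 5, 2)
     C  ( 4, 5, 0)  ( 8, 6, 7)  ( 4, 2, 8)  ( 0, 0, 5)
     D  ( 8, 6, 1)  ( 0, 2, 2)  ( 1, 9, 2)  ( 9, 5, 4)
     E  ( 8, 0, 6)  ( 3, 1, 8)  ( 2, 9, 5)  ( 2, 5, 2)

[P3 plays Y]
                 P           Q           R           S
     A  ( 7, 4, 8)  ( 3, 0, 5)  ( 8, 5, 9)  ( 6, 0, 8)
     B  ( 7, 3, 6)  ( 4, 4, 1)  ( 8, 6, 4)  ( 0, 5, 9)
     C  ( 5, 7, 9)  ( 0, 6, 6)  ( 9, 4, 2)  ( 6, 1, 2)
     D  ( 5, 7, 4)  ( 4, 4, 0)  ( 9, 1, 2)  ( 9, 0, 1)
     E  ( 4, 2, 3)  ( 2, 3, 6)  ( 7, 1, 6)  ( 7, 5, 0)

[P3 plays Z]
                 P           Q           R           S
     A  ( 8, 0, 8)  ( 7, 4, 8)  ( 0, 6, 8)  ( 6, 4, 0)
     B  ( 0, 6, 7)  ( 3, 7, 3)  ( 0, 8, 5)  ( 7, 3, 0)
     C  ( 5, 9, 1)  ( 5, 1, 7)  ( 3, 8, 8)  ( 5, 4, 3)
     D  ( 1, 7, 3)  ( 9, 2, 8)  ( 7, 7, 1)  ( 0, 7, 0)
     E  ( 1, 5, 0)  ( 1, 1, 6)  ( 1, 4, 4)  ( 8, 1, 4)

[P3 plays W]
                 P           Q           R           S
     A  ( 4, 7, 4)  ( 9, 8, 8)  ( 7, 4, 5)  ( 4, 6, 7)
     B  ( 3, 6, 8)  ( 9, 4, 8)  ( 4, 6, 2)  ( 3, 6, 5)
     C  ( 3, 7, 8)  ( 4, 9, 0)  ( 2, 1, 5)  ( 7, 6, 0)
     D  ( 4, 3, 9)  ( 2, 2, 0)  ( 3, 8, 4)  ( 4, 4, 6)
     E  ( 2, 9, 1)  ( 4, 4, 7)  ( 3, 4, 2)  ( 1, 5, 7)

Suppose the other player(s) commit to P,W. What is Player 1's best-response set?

BR_1 = {A,D}

u_1(A vs P,W) = 4
u_1(B vs P,W) = 3
u_1(C vs P,W) = 3
u_1(D vs P,W) = 4
u_1(E vs P,W) = 2
max payoff 4 at {A,D}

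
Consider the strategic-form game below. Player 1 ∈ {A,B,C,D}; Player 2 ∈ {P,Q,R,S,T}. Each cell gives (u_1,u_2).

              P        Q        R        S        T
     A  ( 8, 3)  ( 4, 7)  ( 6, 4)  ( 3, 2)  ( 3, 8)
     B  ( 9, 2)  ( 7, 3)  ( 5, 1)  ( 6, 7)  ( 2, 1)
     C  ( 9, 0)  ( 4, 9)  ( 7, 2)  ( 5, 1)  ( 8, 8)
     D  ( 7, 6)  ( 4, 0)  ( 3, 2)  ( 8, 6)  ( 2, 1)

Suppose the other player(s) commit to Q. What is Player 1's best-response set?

u_1(A vs Q) = 4
u_1(B vs Q) = 7
u_1(C vs Q) = 4
u_1(D vs Q) = 4
max payoff 7 at {B}

P1 best: {B}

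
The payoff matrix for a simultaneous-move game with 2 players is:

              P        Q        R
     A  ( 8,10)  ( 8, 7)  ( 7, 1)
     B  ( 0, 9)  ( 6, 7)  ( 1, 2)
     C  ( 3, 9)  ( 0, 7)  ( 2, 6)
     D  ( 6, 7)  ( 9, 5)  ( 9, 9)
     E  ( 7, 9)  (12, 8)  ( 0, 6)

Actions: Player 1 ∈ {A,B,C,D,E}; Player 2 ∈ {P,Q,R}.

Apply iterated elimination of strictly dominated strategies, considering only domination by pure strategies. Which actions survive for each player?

P1 drop B (A beats it: P:8>0 Q:8>6 R:7>1)
P1 drop C (A beats it: P:8>3 Q:8>0 R:7>2)
P2 drop Q (P beats it: A:10>7 D:7>5 E:9>8)
P1 drop E (A beats it: P:8>7 R:7>0)
P1→{A,D} P2→{P,R}

IESDS → P1:{A,D} P2:{P,R}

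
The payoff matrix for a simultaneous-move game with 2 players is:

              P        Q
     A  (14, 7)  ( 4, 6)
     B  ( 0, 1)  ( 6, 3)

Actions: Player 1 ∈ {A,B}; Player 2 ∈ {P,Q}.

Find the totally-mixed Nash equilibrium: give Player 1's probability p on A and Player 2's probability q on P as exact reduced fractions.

(p,q) = (2/3, 1/8)

P1 indiff ⇒ q·14+(1-q)·4 = q·0+(1-q)·6 ⇒ q(14) = (1-q)(2) ⇒ q = 1/8
P2 indiff ⇒ p·7+(1-p)·1 = p·6+(1-p)·3 ⇒ p(1) = (1-p)(2) ⇒ p = 2/3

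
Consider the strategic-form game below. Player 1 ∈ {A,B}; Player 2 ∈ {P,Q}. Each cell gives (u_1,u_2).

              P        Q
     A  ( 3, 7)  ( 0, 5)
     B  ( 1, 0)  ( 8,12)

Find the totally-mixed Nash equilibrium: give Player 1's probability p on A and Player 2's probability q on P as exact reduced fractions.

P1 indiff ⇒ q·3+(1-q)·0 = q·1+(1-q)·8 ⇒ q(2) = (1-q)(8) ⇒ q = 4/5
P2 indiff ⇒ p·7+(1-p)·0 = p·5+(1-p)·12 ⇒ p(2) = (1-p)(12) ⇒ p = 6/7

p=6/7, q=4/5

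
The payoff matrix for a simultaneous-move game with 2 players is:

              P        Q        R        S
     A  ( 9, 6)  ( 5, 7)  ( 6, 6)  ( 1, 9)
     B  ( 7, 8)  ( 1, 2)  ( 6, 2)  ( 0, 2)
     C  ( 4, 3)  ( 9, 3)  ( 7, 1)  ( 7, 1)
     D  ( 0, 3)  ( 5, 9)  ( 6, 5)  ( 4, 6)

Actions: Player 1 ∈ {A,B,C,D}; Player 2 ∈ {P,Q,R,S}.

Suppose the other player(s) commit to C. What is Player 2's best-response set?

u_2(P vs C) = 3
u_2(Q vs C) = 3
u_2(R vs C) = 1
u_2(S vs C) = 1
max payoff 3 at {P,Q}

P2 best: {P,Q}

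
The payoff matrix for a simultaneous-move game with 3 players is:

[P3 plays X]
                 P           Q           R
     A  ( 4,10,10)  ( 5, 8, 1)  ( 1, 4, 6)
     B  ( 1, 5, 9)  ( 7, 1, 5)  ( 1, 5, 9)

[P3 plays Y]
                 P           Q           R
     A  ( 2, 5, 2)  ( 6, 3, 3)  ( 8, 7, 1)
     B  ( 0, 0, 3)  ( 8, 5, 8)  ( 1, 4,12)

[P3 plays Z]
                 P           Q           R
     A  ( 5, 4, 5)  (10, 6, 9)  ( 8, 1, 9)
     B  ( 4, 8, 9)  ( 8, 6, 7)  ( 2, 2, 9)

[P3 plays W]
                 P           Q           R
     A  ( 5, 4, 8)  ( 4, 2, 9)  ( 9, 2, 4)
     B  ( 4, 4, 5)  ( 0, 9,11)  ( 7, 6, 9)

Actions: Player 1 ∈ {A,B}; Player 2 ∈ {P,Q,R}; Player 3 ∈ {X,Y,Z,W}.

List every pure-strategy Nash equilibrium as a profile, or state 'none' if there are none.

(A,P,X): NE
(A,P,Y): not NE [P2→R gives 7>5; P3→X gives 10>2]
(A,P,Z): not NE [P2→Q gives 6>4; P3→X gives 10>5]
(A,P,W): not NE [P3→X gives 10>8]
(A,Q,X): not NE [P1→B gives 7>5; P2→P gives 10>8; P3→W gives 9>1]
(A,Q,Y): not NE [P1→B gives 8>6; P2→R gives 7>3; P3→W gives 9>3]
(A,Q,Z): NE
(A,Q,W): not NE [P2→P gives 4>2]
(A,R,X): not NE [P2→P gives 10>4; P3→Z gives 9>6]
(A,R,Y): not NE [P3→Z gives 9>1]
(A,R,Z): not NE [P2→Q gives 6>1]
(A,R,W): not NE [P2→P gives 4>2; P3→Z gives 9>4]
(B,P,X): not NE [P1→A gives 4>1]
(B,P,Y): not NE [P1→A gives 2>0; P2→Q gives 5>0; P3→Z gives 9>3]
(B,P,Z): not NE [P1→A gives 5>4]
(B,P,W): not NE [P1→A gives 5>4; P2→Q gives 9>4; P3→Z gives 9>5]
(B,Q,X): not NE [P2→R gives 5>1; P3→W gives 11>5]
(B,Q,Y): not NE [P3→W gives 11>8]
(B,Q,Z): not NE [P1→A gives 10>8; P2→P gives 8>6; P3→W gives 11>7]
(B,Q,W): not NE [P1→A gives 4>0]
(B,R,X): not NE [P3→Y gives 12>9]
(B,R,Y): not NE [P1→A gives 8>1; P2→Q gives 5>4]
(B,R,Z): not NE [P1→A gives 8>2; P2→P gives 8>2; P3→Y gives 12>9]
(B,R,W): not NE [P1→A gives 9>7; P2→Q gives 9>6; P3→Y gives 12>9]

NE set: (A,P,X), (A,Q,Z)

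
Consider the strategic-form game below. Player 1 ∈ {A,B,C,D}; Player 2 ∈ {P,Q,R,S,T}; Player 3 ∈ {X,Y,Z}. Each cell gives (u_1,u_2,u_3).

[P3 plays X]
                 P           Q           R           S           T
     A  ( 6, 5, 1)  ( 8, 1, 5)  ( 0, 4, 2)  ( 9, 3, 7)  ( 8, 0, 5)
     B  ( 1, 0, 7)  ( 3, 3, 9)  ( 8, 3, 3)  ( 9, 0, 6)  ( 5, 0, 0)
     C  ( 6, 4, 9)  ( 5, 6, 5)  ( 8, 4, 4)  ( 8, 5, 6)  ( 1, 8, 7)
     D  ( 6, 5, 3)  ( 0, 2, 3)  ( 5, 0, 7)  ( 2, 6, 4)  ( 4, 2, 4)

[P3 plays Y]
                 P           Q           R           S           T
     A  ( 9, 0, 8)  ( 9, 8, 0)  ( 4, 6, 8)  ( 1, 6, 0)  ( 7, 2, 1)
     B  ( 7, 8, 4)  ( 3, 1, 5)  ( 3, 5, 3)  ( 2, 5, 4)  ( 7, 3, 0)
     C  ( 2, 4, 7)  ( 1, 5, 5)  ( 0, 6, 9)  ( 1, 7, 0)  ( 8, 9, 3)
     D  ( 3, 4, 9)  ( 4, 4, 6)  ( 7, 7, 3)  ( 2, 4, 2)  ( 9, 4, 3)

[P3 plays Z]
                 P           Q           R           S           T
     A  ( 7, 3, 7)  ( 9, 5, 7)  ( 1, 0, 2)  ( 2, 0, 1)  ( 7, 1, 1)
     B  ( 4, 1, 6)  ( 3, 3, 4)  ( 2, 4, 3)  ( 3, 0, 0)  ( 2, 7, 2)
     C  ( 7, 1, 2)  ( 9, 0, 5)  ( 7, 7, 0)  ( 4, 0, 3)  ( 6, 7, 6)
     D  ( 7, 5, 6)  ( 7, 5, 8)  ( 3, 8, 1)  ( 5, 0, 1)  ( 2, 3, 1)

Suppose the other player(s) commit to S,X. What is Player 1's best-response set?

u_1(A vs S,X) = 9
u_1(B vs S,X) = 9
u_1(C vs S,X) = 8
u_1(D vs S,X) = 2
max payoff 9 at {A,B}

P1 best: {A,B}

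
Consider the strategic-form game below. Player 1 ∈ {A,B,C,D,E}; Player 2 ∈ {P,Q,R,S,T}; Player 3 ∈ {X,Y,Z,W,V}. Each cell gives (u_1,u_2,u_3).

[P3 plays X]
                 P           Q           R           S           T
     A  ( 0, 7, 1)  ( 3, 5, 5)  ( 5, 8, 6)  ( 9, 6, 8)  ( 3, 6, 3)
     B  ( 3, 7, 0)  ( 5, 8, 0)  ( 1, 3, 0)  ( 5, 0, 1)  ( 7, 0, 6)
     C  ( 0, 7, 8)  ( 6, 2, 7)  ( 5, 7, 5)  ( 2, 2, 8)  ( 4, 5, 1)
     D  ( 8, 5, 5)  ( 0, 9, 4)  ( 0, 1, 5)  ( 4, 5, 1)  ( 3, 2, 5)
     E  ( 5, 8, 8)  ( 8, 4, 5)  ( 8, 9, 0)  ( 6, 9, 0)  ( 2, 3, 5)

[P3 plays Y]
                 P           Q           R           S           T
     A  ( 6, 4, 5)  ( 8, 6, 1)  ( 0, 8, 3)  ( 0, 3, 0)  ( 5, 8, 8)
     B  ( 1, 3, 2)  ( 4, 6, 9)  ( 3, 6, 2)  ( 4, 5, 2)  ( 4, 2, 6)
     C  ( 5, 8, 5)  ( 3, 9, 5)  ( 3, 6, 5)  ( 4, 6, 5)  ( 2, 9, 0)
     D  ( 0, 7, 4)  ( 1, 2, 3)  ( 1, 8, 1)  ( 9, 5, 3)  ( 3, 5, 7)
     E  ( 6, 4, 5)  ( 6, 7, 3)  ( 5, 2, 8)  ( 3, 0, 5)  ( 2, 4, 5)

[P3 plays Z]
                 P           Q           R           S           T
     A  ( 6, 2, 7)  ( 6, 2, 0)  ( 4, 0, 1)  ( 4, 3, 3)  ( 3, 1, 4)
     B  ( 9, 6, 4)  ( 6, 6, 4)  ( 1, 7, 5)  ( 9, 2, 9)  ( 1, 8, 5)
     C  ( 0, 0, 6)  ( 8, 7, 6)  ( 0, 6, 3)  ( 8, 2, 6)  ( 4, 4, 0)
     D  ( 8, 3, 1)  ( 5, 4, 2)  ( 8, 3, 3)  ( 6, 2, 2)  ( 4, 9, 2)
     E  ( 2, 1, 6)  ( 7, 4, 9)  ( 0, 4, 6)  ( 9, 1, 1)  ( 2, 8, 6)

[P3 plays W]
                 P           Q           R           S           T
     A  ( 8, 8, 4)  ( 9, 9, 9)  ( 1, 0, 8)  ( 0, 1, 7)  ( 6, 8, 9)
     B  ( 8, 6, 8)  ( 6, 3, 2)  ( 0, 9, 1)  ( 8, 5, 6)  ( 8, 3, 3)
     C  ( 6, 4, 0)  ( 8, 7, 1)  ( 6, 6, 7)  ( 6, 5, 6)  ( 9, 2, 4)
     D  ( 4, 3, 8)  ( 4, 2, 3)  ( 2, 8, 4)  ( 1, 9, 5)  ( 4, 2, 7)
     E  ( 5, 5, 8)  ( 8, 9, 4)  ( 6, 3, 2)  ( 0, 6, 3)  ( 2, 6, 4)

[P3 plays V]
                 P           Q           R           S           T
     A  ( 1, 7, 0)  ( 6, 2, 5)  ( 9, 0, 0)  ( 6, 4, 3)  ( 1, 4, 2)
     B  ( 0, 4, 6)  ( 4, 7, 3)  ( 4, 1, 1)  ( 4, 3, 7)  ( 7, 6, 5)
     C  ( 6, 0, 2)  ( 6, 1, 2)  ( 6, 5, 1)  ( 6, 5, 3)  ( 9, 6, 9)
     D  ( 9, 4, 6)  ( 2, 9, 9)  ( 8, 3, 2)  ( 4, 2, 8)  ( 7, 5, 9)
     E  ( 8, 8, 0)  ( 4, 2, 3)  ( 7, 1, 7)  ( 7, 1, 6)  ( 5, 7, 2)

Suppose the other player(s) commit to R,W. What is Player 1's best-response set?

P1 best: {C,E}

u_1(A vs R,W) = 1
u_1(B vs R,W) = 0
u_1(C vs R,W) = 6
u_1(D vs R,W) = 2
u_1(E vs R,W) = 6
max payoff 6 at {C,E}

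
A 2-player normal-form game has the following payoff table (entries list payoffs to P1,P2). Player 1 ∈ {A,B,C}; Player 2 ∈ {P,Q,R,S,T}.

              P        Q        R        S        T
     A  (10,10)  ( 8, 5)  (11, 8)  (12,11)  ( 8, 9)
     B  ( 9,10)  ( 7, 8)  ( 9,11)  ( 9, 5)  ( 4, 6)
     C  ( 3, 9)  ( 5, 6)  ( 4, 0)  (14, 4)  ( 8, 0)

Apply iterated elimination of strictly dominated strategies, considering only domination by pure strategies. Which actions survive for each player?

P1 drop B (A beats it: P:10>9 Q:8>7 R:11>9 S:12>9 T:8>4)
P2 drop Q (P beats it: A:10>5 C:9>6)
P2 drop R (P beats it: A:10>8 C:9>0)
P2 drop T (P beats it: A:10>9 C:9>0)
P1→{A,C} P2→{P,S}

Survivors P1:{A,C} P2:{P,S}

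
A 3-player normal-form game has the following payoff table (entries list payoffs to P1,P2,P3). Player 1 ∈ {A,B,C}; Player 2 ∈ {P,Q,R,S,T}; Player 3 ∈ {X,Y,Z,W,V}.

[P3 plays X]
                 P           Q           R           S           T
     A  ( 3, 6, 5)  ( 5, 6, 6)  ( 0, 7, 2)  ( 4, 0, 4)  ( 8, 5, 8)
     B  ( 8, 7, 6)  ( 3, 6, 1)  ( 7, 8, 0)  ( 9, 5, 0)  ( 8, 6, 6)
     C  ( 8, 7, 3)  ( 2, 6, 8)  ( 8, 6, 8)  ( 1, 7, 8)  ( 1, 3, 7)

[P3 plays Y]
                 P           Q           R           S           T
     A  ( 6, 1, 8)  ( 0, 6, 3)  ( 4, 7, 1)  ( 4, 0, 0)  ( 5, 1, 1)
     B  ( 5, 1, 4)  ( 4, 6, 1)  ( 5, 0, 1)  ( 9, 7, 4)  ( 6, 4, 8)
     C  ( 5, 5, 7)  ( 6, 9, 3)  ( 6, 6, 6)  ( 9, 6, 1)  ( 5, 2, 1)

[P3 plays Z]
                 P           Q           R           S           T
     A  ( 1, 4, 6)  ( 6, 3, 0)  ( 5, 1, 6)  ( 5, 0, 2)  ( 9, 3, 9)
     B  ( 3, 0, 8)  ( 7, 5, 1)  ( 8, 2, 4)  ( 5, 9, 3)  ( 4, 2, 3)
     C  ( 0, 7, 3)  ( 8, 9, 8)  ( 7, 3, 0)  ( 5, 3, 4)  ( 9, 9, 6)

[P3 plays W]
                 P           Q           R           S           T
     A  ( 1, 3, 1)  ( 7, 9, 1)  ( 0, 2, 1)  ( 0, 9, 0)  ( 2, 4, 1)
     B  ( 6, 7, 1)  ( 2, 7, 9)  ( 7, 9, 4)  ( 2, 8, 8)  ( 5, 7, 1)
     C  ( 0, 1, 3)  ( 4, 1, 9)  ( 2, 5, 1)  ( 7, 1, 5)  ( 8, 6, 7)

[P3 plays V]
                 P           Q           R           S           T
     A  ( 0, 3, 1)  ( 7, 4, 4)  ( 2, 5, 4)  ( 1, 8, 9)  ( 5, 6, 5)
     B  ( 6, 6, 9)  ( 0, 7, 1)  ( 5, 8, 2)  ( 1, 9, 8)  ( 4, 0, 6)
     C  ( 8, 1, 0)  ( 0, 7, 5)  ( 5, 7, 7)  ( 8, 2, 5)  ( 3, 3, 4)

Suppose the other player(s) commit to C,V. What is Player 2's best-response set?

u_2(P vs C,V) = 1
u_2(Q vs C,V) = 7
u_2(R vs C,V) = 7
u_2(S vs C,V) = 2
u_2(T vs C,V) = 3
max payoff 7 at {Q,R}

argmax u_2 = {Q,R}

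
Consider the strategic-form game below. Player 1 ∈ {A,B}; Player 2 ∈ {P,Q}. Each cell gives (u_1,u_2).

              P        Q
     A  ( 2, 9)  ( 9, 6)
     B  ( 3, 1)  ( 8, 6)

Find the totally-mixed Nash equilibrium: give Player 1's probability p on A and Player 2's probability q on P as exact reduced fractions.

(p,q) = (5/8, 1/2)

P1 indiff ⇒ q·2+(1-q)·9 = q·3+(1-q)·8 ⇒ q(-1) = (1-q)(-1) ⇒ q = 1/2
P2 indiff ⇒ p·9+(1-p)·1 = p·6+(1-p)·6 ⇒ p(3) = (1-p)(5) ⇒ p = 5/8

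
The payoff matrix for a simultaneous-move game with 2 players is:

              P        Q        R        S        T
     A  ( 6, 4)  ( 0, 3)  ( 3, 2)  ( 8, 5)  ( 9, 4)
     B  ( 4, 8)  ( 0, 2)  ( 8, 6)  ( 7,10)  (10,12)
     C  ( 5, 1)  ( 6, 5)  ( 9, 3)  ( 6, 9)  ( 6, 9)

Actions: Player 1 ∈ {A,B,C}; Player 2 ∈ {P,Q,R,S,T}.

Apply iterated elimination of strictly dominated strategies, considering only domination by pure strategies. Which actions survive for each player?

P2 drop P (S beats it: A:5>4 B:10>8 C:9>1)
P2 drop Q (S beats it: A:5>3 B:10>2 C:9>5)
P2 drop R (S beats it: A:5>2 B:10>6 C:9>3)
P1 drop C (A beats it: S:8>6 T:9>6)
P1→{A,B} P2→{S,T}

Survivors P1:{A,B} P2:{S,T}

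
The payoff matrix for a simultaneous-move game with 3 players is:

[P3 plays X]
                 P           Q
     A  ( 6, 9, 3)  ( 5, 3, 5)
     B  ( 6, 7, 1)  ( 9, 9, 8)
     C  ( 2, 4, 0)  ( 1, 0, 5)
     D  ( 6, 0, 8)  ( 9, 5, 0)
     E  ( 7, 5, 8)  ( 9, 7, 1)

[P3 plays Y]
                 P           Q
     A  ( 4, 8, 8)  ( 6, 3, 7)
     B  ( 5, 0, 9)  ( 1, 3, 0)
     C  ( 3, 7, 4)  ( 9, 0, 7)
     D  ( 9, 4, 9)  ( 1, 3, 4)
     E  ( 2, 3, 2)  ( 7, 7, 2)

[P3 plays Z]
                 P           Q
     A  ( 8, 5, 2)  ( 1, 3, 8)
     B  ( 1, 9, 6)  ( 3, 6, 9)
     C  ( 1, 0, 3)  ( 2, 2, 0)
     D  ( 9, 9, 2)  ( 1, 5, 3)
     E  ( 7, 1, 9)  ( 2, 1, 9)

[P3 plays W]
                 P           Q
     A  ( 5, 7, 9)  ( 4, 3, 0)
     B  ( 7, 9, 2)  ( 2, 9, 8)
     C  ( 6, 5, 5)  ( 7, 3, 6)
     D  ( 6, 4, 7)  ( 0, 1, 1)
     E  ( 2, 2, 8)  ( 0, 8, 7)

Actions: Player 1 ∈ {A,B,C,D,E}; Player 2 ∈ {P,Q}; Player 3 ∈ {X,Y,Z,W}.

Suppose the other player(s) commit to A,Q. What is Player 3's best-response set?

argmax u_3 = {Z}

u_3(X vs A,Q) = 5
u_3(Y vs A,Q) = 7
u_3(Z vs A,Q) = 8
u_3(W vs A,Q) = 0
max payoff 8 at {Z}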